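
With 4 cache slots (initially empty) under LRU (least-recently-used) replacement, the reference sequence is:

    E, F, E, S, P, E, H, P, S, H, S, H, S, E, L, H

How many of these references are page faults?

6

E -> fault, frames [E]
F -> fault, frames [E, F]
E -> hit
S -> fault, frames [F, E, S]
P -> fault, frames [F, E, S, P]
E -> hit
H -> fault, evict F, frames [S, P, E, H]
P -> hit
S -> hit
H -> hit
S -> hit
H -> hit
S -> hit
E -> hit
L -> fault, evict P, frames [H, S, E, L]
H -> hit
Page faults: 6.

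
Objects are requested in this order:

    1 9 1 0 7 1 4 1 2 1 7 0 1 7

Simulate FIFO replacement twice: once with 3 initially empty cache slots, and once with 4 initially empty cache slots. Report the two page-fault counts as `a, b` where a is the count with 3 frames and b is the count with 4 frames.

10, 9

3 frames: F F . F F F F . F . F F F . → 10 faults.
4 frames: F F . F F . F F F . . F . F → 9 faults.
9 < 10: adding a frame reduced faults, as is typical.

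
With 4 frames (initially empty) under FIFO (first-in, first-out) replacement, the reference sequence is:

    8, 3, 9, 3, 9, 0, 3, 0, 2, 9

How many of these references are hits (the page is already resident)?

5

8: miss, frames (8)
3: miss, frames (8 3)
9: miss, frames (8 3 9)
3: hit
9: hit
0: miss, frames (8 3 9 0)
3: hit
0: hit
2: miss, evict 8, frames (3 9 0 2)
9: hit
Hits: 5.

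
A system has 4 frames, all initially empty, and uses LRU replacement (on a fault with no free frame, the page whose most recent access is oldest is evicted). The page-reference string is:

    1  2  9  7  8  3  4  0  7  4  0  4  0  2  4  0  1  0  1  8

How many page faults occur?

1: miss, frames [1]
2: miss, frames [1, 2]
9: miss, frames [1, 2, 9]
7: miss, frames [1, 2, 9, 7]
8: miss, evict 1, frames [2, 9, 7, 8]
3: miss, evict 2, frames [9, 7, 8, 3]
4: miss, evict 9, frames [7, 8, 3, 4]
0: miss, evict 7, frames [8, 3, 4, 0]
7: miss, evict 8, frames [3, 4, 0, 7]
4: hit
0: hit
4: hit
0: hit
2: miss, evict 3, frames [7, 4, 0, 2]
4: hit
0: hit
1: miss, evict 7, frames [2, 4, 0, 1]
0: hit
1: hit
8: miss, evict 2, frames [4, 0, 1, 8]
Page faults: 12.

12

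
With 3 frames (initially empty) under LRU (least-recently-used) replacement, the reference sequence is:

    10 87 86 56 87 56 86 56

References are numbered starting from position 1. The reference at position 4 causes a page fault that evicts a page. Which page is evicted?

pos 1: 10: miss, frames (10)
pos 2: 87: miss, frames (10 87)
pos 3: 86: miss, frames (10 87 86)
pos 4: 56: miss, evict 10, frames (87 86 56)
At position 4, page 10 is evicted.

10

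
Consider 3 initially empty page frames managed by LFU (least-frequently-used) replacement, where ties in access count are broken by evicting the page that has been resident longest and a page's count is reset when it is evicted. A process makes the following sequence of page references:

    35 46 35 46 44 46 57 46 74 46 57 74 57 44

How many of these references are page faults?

9

35 → fault, frames {35}
46 → fault, frames {35,46}
35 → hit
46 → hit
44 → fault, frames {35,46,44}
46 → hit
57 → fault, evict 44, frames {35,46,57}
46 → hit
74 → fault, evict 57, frames {35,46,74}
46 → hit
57 → fault, evict 74, frames {35,46,57}
74 → fault, evict 57, frames {35,46,74}
57 → fault, evict 74, frames {35,46,57}
44 → fault, evict 57, frames {35,46,44}
Page faults: 9.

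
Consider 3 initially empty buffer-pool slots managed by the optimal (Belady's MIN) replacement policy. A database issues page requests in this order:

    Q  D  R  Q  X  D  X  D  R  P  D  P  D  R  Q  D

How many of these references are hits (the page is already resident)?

Q → fault, frames {Q}
D → fault, frames {Q,D}
R → fault, frames {Q,D,R}
Q → hit
X → fault, evict Q, frames {D,R,X}
D → hit
X → hit
D → hit
R → hit
P → fault, evict X, frames {D,R,P}
D → hit
P → hit
D → hit
R → hit
Q → fault, evict P, frames {D,R,Q}
D → hit
Hits: 10.

10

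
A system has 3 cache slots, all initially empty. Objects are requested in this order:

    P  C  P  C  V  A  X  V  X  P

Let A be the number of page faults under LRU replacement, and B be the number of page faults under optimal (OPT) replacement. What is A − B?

1

Under LRU: F F . . F F F . . F → 6 faults.
Under OPT: F F . . F F F . . . → 5 faults.
A − B = 6 − 5 = 1.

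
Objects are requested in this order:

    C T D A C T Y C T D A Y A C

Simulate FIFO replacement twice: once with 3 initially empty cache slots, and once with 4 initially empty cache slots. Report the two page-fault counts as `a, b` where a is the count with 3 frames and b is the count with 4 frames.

3 frames: F F F F F F F . . F F . . F → 10 faults.
4 frames: F F F F . . F F F F F F . F → 11 faults.
11 > 10: adding a frame increased faults — Belady's anomaly.

10, 11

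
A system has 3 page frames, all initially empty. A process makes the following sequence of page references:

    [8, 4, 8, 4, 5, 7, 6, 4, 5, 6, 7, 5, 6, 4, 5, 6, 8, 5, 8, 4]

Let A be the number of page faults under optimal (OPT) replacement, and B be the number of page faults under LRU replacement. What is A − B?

-3

Under OPT: F F . . F F F . . . F . . F . . F . . . → 8 faults.
Under LRU: F F . . F F F F F . F . . F . . F . . F → 11 faults.
A − B = 8 − 11 = -3.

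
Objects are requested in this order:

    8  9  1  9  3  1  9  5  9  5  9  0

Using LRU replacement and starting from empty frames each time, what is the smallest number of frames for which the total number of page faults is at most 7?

f=1: 12 faults
f=2: 8 faults
f=3: 6 faults
f=4: 6 faults
f=5: 6 faults
f=6: 6 faults
Smallest f with faults ≤ 7 is 3.

3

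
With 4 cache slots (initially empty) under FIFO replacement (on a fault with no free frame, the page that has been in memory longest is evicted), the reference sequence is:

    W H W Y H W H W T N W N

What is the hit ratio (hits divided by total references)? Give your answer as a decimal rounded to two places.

0.50

W: miss, frames (W)
H: miss, frames (W H)
W: hit
Y: miss, frames (W H Y)
H: hit
W: hit
H: hit
W: hit
T: miss, frames (W H Y T)
N: miss, evict W, frames (H Y T N)
W: miss, evict H, frames (Y T N W)
N: hit
Hits: 6 of 12 references → 6/12 = 0.5000.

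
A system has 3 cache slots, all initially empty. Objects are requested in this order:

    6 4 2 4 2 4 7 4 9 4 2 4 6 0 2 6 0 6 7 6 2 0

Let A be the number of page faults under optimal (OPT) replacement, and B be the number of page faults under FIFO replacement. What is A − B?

-2

Under OPT: F F F . . . F . F . . . F F . . . . F . . F → 9 faults.
Under FIFO: F F F . . . F . F F F . F F . . . . F . F . → 11 faults.
A − B = 9 − 11 = -2.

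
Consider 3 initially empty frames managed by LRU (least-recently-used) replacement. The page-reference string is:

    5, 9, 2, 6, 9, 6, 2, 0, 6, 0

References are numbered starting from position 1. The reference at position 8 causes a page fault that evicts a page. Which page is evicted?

9

pos 1: 5: miss, frames [5]
pos 2: 9: miss, frames [5, 9]
pos 3: 2: miss, frames [5, 9, 2]
pos 4: 6: miss, evict 5, frames [9, 2, 6]
pos 5: 9: hit
pos 6: 6: hit
pos 7: 2: hit
pos 8: 0: miss, evict 9, frames [6, 2, 0]
At position 8, page 9 is evicted.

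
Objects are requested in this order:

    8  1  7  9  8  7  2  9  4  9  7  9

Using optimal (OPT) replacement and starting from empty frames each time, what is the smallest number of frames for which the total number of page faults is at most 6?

f=1: 12 faults
f=2: 8 faults
f=3: 6 faults
f=4: 6 faults
f=5: 6 faults
f=6: 6 faults
Smallest f with faults ≤ 6 is 3.

3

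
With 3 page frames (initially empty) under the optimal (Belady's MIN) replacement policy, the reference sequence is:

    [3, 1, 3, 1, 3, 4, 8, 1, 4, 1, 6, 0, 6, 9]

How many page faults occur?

3 → fault, frames (3)
1 → fault, frames (3 1)
3 → hit
1 → hit
3 → hit
4 → fault, frames (3 1 4)
8 → fault, evict 3, frames (1 4 8)
1 → hit
4 → hit
1 → hit
6 → fault, evict 8, frames (1 4 6)
0 → fault, evict 4, frames (1 6 0)
6 → hit
9 → fault, evict 0, frames (1 6 9)
Page faults: 7.

7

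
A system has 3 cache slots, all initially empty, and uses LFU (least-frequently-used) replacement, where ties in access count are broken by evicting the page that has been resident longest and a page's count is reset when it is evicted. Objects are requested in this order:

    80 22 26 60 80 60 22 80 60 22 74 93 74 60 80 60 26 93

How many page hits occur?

6

80 -> miss, frames (80)
22 -> miss, frames (80 22)
26 -> miss, frames (80 22 26)
60 -> miss, evict 80, frames (22 26 60)
80 -> miss, evict 22, frames (26 60 80)
60 -> hit
22 -> miss, evict 26, frames (60 80 22)
80 -> hit
60 -> hit
22 -> hit
74 -> miss, evict 80, frames (60 22 74)
93 -> miss, evict 74, frames (60 22 93)
74 -> miss, evict 93, frames (60 22 74)
60 -> hit
80 -> miss, evict 74, frames (60 22 80)
60 -> hit
26 -> miss, evict 80, frames (60 22 26)
93 -> miss, evict 26, frames (60 22 93)
Hits: 6.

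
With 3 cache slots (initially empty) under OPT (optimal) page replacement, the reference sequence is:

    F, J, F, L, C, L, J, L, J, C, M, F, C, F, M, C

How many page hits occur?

10

F → miss, frames {F}
J → miss, frames {F,J}
F → hit
L → miss, frames {F,J,L}
C → miss, evict F, frames {J,L,C}
L → hit
J → hit
L → hit
J → hit
C → hit
M → miss, evict L, frames {J,C,M}
F → miss, evict J, frames {C,M,F}
C → hit
F → hit
M → hit
C → hit
Hits: 10.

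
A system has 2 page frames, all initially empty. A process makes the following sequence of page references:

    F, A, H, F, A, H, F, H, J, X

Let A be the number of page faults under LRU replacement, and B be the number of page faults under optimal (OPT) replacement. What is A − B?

2

Under LRU: F F F F F F F . F F → 9 faults.
Under OPT: F F F . F . F . F F → 7 faults.
A − B = 9 − 7 = 2.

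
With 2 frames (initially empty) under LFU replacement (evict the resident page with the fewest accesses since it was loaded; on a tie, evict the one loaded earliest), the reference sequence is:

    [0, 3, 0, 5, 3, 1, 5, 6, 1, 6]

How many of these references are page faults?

9

0 → fault, frames [0]
3 → fault, frames [0, 3]
0 → hit
5 → fault, evict 3, frames [0, 5]
3 → fault, evict 5, frames [0, 3]
1 → fault, evict 3, frames [0, 1]
5 → fault, evict 1, frames [0, 5]
6 → fault, evict 5, frames [0, 6]
1 → fault, evict 6, frames [0, 1]
6 → fault, evict 1, frames [0, 6]
Page faults: 9.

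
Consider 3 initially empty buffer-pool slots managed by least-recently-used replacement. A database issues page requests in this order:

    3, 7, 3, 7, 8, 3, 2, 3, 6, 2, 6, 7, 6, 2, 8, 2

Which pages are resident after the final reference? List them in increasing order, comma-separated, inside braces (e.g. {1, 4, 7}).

{2, 6, 8}

3 -> miss, frames [3]
7 -> miss, frames [3, 7]
3 -> hit
7 -> hit
8 -> miss, frames [3, 7, 8]
3 -> hit
2 -> miss, evict 7, frames [8, 3, 2]
3 -> hit
6 -> miss, evict 8, frames [2, 3, 6]
2 -> hit
6 -> hit
7 -> miss, evict 3, frames [2, 6, 7]
6 -> hit
2 -> hit
8 -> miss, evict 7, frames [6, 2, 8]
2 -> hit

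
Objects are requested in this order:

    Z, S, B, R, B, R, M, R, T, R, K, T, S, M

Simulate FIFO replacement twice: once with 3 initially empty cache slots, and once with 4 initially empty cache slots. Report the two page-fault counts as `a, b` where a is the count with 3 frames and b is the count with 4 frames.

3 frames: F F F F . . F . F . F . F F → 9 faults.
4 frames: F F F F . . F . F . F . F . → 8 faults.
8 < 9: adding a frame reduced faults, as is typical.

9, 8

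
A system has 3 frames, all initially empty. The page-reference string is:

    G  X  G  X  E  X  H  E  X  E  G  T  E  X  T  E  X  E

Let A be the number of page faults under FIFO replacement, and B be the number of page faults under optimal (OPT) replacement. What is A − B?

2

Under FIFO: F F . . F . F . . . F F F F . . . . → 8 faults.
Under OPT: F F . . F . F . . . F F . . . . . . → 6 faults.
A − B = 8 − 6 = 2.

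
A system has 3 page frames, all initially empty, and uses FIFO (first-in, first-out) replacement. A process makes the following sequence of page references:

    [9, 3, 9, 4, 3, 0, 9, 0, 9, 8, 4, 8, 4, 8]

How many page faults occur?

7

9 -> fault, frames (9)
3 -> fault, frames (9 3)
9 -> hit
4 -> fault, frames (9 3 4)
3 -> hit
0 -> fault, evict 9, frames (3 4 0)
9 -> fault, evict 3, frames (4 0 9)
0 -> hit
9 -> hit
8 -> fault, evict 4, frames (0 9 8)
4 -> fault, evict 0, frames (9 8 4)
8 -> hit
4 -> hit
8 -> hit
Page faults: 7.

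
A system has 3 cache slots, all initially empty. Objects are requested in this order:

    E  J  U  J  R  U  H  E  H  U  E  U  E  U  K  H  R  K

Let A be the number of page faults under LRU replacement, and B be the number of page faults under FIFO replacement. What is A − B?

-1

Under LRU: F F F . F . F F . . . . . . F F F . → 9 faults.
Under FIFO: F F F . F . F F . F . . . . F F F . → 10 faults.
A − B = 9 − 10 = -1.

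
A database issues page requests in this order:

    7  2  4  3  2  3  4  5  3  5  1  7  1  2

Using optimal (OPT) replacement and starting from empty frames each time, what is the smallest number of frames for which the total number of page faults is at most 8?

f=1: 14 faults
f=2: 9 faults
f=3: 7 faults
f=4: 6 faults
f=5: 6 faults
f=6: 6 faults
Smallest f with faults ≤ 8 is 3.

3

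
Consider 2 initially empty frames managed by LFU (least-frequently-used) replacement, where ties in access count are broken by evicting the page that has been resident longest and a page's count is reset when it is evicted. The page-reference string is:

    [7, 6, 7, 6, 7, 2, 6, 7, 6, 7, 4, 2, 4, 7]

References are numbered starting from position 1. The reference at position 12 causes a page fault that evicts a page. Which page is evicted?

4

pos 1: 7 → fault, frames [7]
pos 2: 6 → fault, frames [7, 6]
pos 3: 7 → hit
pos 4: 6 → hit
pos 5: 7 → hit
pos 6: 2 → fault, evict 6, frames [7, 2]
pos 7: 6 → fault, evict 2, frames [7, 6]
pos 8: 7 → hit
pos 9: 6 → hit
pos 10: 7 → hit
pos 11: 4 → fault, evict 6, frames [7, 4]
pos 12: 2 → fault, evict 4, frames [7, 2]
At position 12, page 4 is evicted.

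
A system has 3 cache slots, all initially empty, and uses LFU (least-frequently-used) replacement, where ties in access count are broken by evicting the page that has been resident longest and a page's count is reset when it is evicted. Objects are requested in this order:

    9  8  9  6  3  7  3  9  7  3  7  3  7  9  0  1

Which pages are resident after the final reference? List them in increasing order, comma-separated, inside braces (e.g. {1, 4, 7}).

9: miss, frames {9}
8: miss, frames {9,8}
9: hit
6: miss, frames {9,8,6}
3: miss, evict 8, frames {9,6,3}
7: miss, evict 6, frames {9,3,7}
3: hit
9: hit
7: hit
3: hit
7: hit
3: hit
7: hit
9: hit
0: miss, evict 9, frames {3,7,0}
1: miss, evict 0, frames {3,7,1}

{1, 3, 7}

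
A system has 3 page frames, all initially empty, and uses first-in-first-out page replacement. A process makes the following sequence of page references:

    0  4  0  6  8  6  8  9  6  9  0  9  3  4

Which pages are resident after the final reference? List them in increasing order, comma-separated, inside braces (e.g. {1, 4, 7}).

0 → fault, frames (0)
4 → fault, frames (0 4)
0 → hit
6 → fault, frames (0 4 6)
8 → fault, evict 0, frames (4 6 8)
6 → hit
8 → hit
9 → fault, evict 4, frames (6 8 9)
6 → hit
9 → hit
0 → fault, evict 6, frames (8 9 0)
9 → hit
3 → fault, evict 8, frames (9 0 3)
4 → fault, evict 9, frames (0 3 4)

{0, 3, 4}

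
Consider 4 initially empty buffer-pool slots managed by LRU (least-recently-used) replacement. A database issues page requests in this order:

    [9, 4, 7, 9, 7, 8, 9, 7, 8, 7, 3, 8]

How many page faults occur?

9: miss, frames (9)
4: miss, frames (9 4)
7: miss, frames (9 4 7)
9: hit
7: hit
8: miss, frames (4 9 7 8)
9: hit
7: hit
8: hit
7: hit
3: miss, evict 4, frames (9 8 7 3)
8: hit
Page faults: 5.

5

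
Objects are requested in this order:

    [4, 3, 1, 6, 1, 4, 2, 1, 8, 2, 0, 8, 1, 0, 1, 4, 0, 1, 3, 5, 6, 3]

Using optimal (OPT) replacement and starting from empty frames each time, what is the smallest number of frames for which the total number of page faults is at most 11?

3

f=1: 22 faults
f=2: 14 faults
f=3: 11 faults
f=4: 10 faults
f=5: 9 faults
f=6: 8 faults
f=7: 8 faults
f=8: 8 faults
Smallest f with faults ≤ 11 is 3.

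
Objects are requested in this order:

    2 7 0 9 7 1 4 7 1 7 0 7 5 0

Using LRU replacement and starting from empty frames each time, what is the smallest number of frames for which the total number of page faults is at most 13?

2

f=1: 14 faults
f=2: 12 faults
f=3: 8 faults
f=4: 8 faults
f=5: 7 faults
f=6: 7 faults
f=7: 7 faults
Smallest f with faults ≤ 13 is 2.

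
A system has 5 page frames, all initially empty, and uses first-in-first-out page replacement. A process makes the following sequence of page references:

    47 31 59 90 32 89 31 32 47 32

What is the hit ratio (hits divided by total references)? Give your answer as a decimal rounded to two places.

0.30

47 -> miss, frames [47]
31 -> miss, frames [47, 31]
59 -> miss, frames [47, 31, 59]
90 -> miss, frames [47, 31, 59, 90]
32 -> miss, frames [47, 31, 59, 90, 32]
89 -> miss, evict 47, frames [31, 59, 90, 32, 89]
31 -> hit
32 -> hit
47 -> miss, evict 31, frames [59, 90, 32, 89, 47]
32 -> hit
Hits: 3 of 10 references → 3/10 = 0.3000.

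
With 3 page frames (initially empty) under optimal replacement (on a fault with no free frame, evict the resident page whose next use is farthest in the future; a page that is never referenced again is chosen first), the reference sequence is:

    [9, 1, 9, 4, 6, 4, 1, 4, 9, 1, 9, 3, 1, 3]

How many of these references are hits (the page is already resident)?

8

9 -> miss, frames [9]
1 -> miss, frames [9, 1]
9 -> hit
4 -> miss, frames [9, 1, 4]
6 -> miss, evict 9, frames [1, 4, 6]
4 -> hit
1 -> hit
4 -> hit
9 -> miss, evict 6, frames [1, 4, 9]
1 -> hit
9 -> hit
3 -> miss, evict 9, frames [1, 4, 3]
1 -> hit
3 -> hit
Hits: 8.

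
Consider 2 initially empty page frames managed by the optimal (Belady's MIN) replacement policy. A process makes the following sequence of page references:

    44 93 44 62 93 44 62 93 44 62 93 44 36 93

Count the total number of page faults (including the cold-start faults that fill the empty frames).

44: fault, frames {44}
93: fault, frames {44,93}
44: hit
62: fault, evict 44, frames {93,62}
93: hit
44: fault, evict 93, frames {62,44}
62: hit
93: fault, evict 62, frames {44,93}
44: hit
62: fault, evict 44, frames {93,62}
93: hit
44: fault, evict 62, frames {93,44}
36: fault, evict 44, frames {93,36}
93: hit
Page faults: 8.

8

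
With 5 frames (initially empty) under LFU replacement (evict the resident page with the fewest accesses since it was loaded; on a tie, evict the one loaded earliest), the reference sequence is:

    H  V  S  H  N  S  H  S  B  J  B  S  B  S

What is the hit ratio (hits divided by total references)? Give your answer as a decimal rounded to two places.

0.57

H -> fault, frames (H)
V -> fault, frames (H V)
S -> fault, frames (H V S)
H -> hit
N -> fault, frames (H V S N)
S -> hit
H -> hit
S -> hit
B -> fault, frames (H V S N B)
J -> fault, evict V, frames (H S N B J)
B -> hit
S -> hit
B -> hit
S -> hit
Hits: 8 of 14 references → 8/14 = 0.5714.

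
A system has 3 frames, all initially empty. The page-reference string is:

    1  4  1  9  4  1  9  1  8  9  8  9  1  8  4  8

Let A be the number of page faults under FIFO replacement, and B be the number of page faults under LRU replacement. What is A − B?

1

Under FIFO: F F . F . . . . F . . . F . F . → 6 faults.
Under LRU: F F . F . . . . F . . . . . F . → 5 faults.
A − B = 6 − 5 = 1.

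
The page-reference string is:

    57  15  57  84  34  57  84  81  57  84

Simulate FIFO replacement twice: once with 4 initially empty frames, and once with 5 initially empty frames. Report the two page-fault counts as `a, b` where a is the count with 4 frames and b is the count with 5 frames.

4 frames: F F . F F . . F F . → 6 faults.
5 frames: F F . F F . . F . . → 5 faults.
5 < 6: adding a frame reduced faults, as is typical.

6, 5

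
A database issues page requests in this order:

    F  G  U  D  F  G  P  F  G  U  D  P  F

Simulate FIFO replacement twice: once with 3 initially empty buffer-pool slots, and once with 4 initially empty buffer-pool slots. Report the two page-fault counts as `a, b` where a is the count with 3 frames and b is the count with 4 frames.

3 frames: F F F F F F F . . F F . F → 10 faults.
4 frames: F F F F . . F F F F F F F → 11 faults.
11 > 10: adding a frame increased faults — Belady's anomaly.

10, 11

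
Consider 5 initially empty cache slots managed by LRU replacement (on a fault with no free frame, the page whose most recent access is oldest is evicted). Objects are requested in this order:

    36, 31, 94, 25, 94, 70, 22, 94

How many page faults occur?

36 -> fault, frames (36)
31 -> fault, frames (36 31)
94 -> fault, frames (36 31 94)
25 -> fault, frames (36 31 94 25)
94 -> hit
70 -> fault, frames (36 31 25 94 70)
22 -> fault, evict 36, frames (31 25 94 70 22)
94 -> hit
Page faults: 6.

6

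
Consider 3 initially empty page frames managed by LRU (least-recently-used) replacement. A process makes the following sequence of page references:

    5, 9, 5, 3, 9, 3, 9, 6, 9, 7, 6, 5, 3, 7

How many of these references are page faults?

5 -> miss, frames (5)
9 -> miss, frames (5 9)
5 -> hit
3 -> miss, frames (9 5 3)
9 -> hit
3 -> hit
9 -> hit
6 -> miss, evict 5, frames (3 9 6)
9 -> hit
7 -> miss, evict 3, frames (6 9 7)
6 -> hit
5 -> miss, evict 9, frames (7 6 5)
3 -> miss, evict 7, frames (6 5 3)
7 -> miss, evict 6, frames (5 3 7)
Page faults: 8.

8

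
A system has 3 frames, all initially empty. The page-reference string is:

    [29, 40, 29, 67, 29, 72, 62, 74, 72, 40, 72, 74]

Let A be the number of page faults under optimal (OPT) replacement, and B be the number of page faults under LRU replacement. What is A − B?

Under OPT: F F . F . F F F . . . . → 6 faults.
Under LRU: F F . F . F F F . F . . → 7 faults.
A − B = 6 − 7 = -1.

-1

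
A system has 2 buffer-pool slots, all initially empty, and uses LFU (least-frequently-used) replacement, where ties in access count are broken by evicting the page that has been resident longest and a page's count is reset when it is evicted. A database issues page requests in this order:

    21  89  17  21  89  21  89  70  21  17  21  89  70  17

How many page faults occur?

21: fault, frames [21]
89: fault, frames [21, 89]
17: fault, evict 21, frames [89, 17]
21: fault, evict 89, frames [17, 21]
89: fault, evict 17, frames [21, 89]
21: hit
89: hit
70: fault, evict 21, frames [89, 70]
21: fault, evict 70, frames [89, 21]
17: fault, evict 21, frames [89, 17]
21: fault, evict 17, frames [89, 21]
89: hit
70: fault, evict 21, frames [89, 70]
17: fault, evict 70, frames [89, 17]
Page faults: 11.

11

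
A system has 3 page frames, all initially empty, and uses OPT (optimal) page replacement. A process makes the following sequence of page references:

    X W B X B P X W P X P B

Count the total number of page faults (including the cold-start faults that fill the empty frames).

X: fault, frames (X)
W: fault, frames (X W)
B: fault, frames (X W B)
X: hit
B: hit
P: fault, evict B, frames (X W P)
X: hit
W: hit
P: hit
X: hit
P: hit
B: fault, evict P, frames (X W B)
Page faults: 5.

5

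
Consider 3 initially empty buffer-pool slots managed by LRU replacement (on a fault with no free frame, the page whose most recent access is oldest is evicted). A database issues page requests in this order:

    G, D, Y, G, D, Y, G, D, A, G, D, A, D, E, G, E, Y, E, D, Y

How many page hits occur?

G → miss, frames {G}
D → miss, frames {G,D}
Y → miss, frames {G,D,Y}
G → hit
D → hit
Y → hit
G → hit
D → hit
A → miss, evict Y, frames {G,D,A}
G → hit
D → hit
A → hit
D → hit
E → miss, evict G, frames {A,D,E}
G → miss, evict A, frames {D,E,G}
E → hit
Y → miss, evict D, frames {G,E,Y}
E → hit
D → miss, evict G, frames {Y,E,D}
Y → hit
Hits: 12.

12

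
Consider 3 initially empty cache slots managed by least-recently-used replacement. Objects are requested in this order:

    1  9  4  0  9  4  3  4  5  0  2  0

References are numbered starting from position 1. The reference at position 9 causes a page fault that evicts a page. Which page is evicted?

pos 1: 1 -> fault, frames (1)
pos 2: 9 -> fault, frames (1 9)
pos 3: 4 -> fault, frames (1 9 4)
pos 4: 0 -> fault, evict 1, frames (9 4 0)
pos 5: 9 -> hit
pos 6: 4 -> hit
pos 7: 3 -> fault, evict 0, frames (9 4 3)
pos 8: 4 -> hit
pos 9: 5 -> fault, evict 9, frames (3 4 5)
At position 9, page 9 is evicted.

9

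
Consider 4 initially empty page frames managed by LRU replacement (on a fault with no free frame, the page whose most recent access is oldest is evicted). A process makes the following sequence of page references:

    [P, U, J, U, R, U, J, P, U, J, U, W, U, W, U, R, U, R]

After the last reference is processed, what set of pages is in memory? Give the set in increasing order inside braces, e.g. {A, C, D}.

{J, R, U, W}

P: miss, frames {P}
U: miss, frames {P,U}
J: miss, frames {P,U,J}
U: hit
R: miss, frames {P,J,U,R}
U: hit
J: hit
P: hit
U: hit
J: hit
U: hit
W: miss, evict R, frames {P,J,U,W}
U: hit
W: hit
U: hit
R: miss, evict P, frames {J,W,U,R}
U: hit
R: hit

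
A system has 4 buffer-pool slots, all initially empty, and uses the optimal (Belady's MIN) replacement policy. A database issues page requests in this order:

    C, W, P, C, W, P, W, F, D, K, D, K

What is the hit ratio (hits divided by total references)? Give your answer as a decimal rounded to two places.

C -> miss, frames (C)
W -> miss, frames (C W)
P -> miss, frames (C W P)
C -> hit
W -> hit
P -> hit
W -> hit
F -> miss, frames (C W P F)
D -> miss, evict F, frames (C W P D)
K -> miss, evict P, frames (C W D K)
D -> hit
K -> hit
Hits: 6 of 12 references → 6/12 = 0.5000.

0.50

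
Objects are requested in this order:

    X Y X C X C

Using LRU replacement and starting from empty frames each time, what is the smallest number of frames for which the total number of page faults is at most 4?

2

f=1: 6 faults
f=2: 3 faults
f=3: 3 faults
Smallest f with faults ≤ 4 is 2.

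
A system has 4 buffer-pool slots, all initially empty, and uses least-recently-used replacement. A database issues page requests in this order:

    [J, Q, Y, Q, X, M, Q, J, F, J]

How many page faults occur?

7

J → miss, frames [J]
Q → miss, frames [J, Q]
Y → miss, frames [J, Q, Y]
Q → hit
X → miss, frames [J, Y, Q, X]
M → miss, evict J, frames [Y, Q, X, M]
Q → hit
J → miss, evict Y, frames [X, M, Q, J]
F → miss, evict X, frames [M, Q, J, F]
J → hit
Page faults: 7.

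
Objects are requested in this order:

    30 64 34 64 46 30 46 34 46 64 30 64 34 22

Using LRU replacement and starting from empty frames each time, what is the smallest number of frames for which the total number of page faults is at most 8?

4

f=1: 14 faults
f=2: 10 faults
f=3: 10 faults
f=4: 5 faults
f=5: 5 faults
Smallest f with faults ≤ 8 is 4.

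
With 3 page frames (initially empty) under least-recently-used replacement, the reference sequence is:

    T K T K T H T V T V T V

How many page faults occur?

T: miss, frames [T]
K: miss, frames [T, K]
T: hit
K: hit
T: hit
H: miss, frames [K, T, H]
T: hit
V: miss, evict K, frames [H, T, V]
T: hit
V: hit
T: hit
V: hit
Page faults: 4.

4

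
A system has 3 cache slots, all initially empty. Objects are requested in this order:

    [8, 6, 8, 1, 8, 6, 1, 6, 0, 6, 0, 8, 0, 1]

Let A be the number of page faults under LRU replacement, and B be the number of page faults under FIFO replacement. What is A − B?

1

Under LRU: F F . F . . . . F . . F . F → 6 faults.
Under FIFO: F F . F . . . . F . . F . . → 5 faults.
A − B = 6 − 5 = 1.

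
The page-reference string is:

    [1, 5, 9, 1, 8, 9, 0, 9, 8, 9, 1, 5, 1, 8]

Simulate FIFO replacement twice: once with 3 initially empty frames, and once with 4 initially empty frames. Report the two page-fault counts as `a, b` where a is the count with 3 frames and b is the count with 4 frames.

3 frames: F F F . F . F . . . F F . F → 8 faults.
4 frames: F F F . F . F . . . F F . . → 7 faults.
7 < 8: adding a frame reduced faults, as is typical.

8, 7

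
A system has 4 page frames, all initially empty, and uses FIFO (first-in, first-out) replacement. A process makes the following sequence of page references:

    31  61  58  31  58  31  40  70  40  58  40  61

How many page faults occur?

5

31: miss, frames (31)
61: miss, frames (31 61)
58: miss, frames (31 61 58)
31: hit
58: hit
31: hit
40: miss, frames (31 61 58 40)
70: miss, evict 31, frames (61 58 40 70)
40: hit
58: hit
40: hit
61: hit
Page faults: 5.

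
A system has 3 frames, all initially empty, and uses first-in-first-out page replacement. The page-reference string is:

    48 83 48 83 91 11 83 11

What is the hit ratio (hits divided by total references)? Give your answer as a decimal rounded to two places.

48 -> fault, frames (48)
83 -> fault, frames (48 83)
48 -> hit
83 -> hit
91 -> fault, frames (48 83 91)
11 -> fault, evict 48, frames (83 91 11)
83 -> hit
11 -> hit
Hits: 4 of 8 references → 4/8 = 0.5000.

0.50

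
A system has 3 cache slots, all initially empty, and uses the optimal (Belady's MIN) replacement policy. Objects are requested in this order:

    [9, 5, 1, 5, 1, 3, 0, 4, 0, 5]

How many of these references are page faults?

6

9 → miss, frames [9]
5 → miss, frames [9, 5]
1 → miss, frames [9, 5, 1]
5 → hit
1 → hit
3 → miss, evict 1, frames [9, 5, 3]
0 → miss, evict 3, frames [9, 5, 0]
4 → miss, evict 9, frames [5, 0, 4]
0 → hit
5 → hit
Page faults: 6.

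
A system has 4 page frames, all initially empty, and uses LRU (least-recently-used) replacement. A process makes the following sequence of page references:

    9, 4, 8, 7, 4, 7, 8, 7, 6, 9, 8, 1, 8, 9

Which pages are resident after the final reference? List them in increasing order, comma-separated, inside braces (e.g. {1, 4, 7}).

9 → fault, frames {9}
4 → fault, frames {9,4}
8 → fault, frames {9,4,8}
7 → fault, frames {9,4,8,7}
4 → hit
7 → hit
8 → hit
7 → hit
6 → fault, evict 9, frames {4,8,7,6}
9 → fault, evict 4, frames {8,7,6,9}
8 → hit
1 → fault, evict 7, frames {6,9,8,1}
8 → hit
9 → hit

{1, 6, 8, 9}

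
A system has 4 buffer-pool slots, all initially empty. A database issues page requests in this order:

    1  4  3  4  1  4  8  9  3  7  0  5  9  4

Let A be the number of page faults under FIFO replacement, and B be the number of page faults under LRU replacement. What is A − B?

Under FIFO: F F F . . . F F . F F F . F → 9 faults.
Under LRU: F F F . . . F F F F F F F F → 11 faults.
A − B = 9 − 11 = -2.

-2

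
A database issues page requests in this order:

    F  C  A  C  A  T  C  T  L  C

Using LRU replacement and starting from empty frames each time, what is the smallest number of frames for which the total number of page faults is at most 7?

2

f=1: 10 faults
f=2: 7 faults
f=3: 5 faults
f=4: 5 faults
f=5: 5 faults
Smallest f with faults ≤ 7 is 2.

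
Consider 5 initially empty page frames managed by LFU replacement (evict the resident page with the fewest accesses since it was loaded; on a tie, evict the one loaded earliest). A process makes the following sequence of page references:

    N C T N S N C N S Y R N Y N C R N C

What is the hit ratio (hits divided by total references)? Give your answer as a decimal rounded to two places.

0.67

N -> fault, frames {N}
C -> fault, frames {N,C}
T -> fault, frames {N,C,T}
N -> hit
S -> fault, frames {N,C,T,S}
N -> hit
C -> hit
N -> hit
S -> hit
Y -> fault, frames {N,C,T,S,Y}
R -> fault, evict T, frames {N,C,S,Y,R}
N -> hit
Y -> hit
N -> hit
C -> hit
R -> hit
N -> hit
C -> hit
Hits: 12 of 18 references → 12/18 = 0.6667.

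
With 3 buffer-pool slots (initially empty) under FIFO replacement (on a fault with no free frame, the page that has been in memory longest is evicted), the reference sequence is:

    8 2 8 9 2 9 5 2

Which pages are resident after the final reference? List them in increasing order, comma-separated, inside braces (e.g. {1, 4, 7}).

{2, 5, 9}

8: fault, frames (8)
2: fault, frames (8 2)
8: hit
9: fault, frames (8 2 9)
2: hit
9: hit
5: fault, evict 8, frames (2 9 5)
2: hit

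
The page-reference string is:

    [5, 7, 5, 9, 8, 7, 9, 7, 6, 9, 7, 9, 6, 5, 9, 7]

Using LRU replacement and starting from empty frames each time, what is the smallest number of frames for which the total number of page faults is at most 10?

f=1: 16 faults
f=2: 13 faults
f=3: 8 faults
f=4: 6 faults
f=5: 5 faults
Smallest f with faults ≤ 10 is 3.

3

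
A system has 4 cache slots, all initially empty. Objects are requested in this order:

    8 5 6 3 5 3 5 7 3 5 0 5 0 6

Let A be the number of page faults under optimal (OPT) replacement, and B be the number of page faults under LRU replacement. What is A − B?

-1

Under OPT: F F F F . . . F . . F . . . → 6 faults.
Under LRU: F F F F . . . F . . F . . F → 7 faults.
A − B = 6 − 7 = -1.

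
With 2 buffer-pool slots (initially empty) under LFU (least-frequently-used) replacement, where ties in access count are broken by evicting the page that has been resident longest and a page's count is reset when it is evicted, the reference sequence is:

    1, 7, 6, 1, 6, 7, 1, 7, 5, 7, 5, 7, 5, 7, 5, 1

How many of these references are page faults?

1 → miss, frames (1)
7 → miss, frames (1 7)
6 → miss, evict 1, frames (7 6)
1 → miss, evict 7, frames (6 1)
6 → hit
7 → miss, evict 1, frames (6 7)
1 → miss, evict 7, frames (6 1)
7 → miss, evict 1, frames (6 7)
5 → miss, evict 7, frames (6 5)
7 → miss, evict 5, frames (6 7)
5 → miss, evict 7, frames (6 5)
7 → miss, evict 5, frames (6 7)
5 → miss, evict 7, frames (6 5)
7 → miss, evict 5, frames (6 7)
5 → miss, evict 7, frames (6 5)
1 → miss, evict 5, frames (6 1)
Page faults: 15.

15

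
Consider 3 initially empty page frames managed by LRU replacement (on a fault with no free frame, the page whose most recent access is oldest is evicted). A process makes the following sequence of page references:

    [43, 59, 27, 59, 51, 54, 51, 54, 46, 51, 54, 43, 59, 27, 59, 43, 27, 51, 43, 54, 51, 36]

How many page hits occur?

43: miss, frames [43]
59: miss, frames [43, 59]
27: miss, frames [43, 59, 27]
59: hit
51: miss, evict 43, frames [27, 59, 51]
54: miss, evict 27, frames [59, 51, 54]
51: hit
54: hit
46: miss, evict 59, frames [51, 54, 46]
51: hit
54: hit
43: miss, evict 46, frames [51, 54, 43]
59: miss, evict 51, frames [54, 43, 59]
27: miss, evict 54, frames [43, 59, 27]
59: hit
43: hit
27: hit
51: miss, evict 59, frames [43, 27, 51]
43: hit
54: miss, evict 27, frames [51, 43, 54]
51: hit
36: miss, evict 43, frames [54, 51, 36]
Hits: 10.

10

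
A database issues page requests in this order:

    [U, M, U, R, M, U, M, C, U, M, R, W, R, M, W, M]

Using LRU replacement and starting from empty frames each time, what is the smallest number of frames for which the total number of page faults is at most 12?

2

f=1: 16 faults
f=2: 12 faults
f=3: 6 faults
f=4: 5 faults
f=5: 5 faults
Smallest f with faults ≤ 12 is 2.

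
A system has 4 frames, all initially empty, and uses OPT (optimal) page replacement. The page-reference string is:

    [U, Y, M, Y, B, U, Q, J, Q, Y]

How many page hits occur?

4

U: fault, frames (U)
Y: fault, frames (U Y)
M: fault, frames (U Y M)
Y: hit
B: fault, frames (U Y M B)
U: hit
Q: fault, evict B, frames (U Y M Q)
J: fault, evict M, frames (U Y Q J)
Q: hit
Y: hit
Hits: 4.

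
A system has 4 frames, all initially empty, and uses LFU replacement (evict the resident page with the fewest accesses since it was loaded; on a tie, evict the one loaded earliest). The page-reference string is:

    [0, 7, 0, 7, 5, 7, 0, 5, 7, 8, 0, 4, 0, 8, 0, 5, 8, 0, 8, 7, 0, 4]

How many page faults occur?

7

0: fault, frames [0]
7: fault, frames [0, 7]
0: hit
7: hit
5: fault, frames [0, 7, 5]
7: hit
0: hit
5: hit
7: hit
8: fault, frames [0, 7, 5, 8]
0: hit
4: fault, evict 8, frames [0, 7, 5, 4]
0: hit
8: fault, evict 4, frames [0, 7, 5, 8]
0: hit
5: hit
8: hit
0: hit
8: hit
7: hit
0: hit
4: fault, evict 5, frames [0, 7, 8, 4]
Page faults: 7.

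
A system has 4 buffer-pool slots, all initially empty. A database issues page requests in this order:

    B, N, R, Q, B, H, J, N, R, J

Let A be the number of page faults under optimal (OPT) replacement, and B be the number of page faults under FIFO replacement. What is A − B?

-2

Under OPT: F F F F . F F . . . → 6 faults.
Under FIFO: F F F F . F F F F . → 8 faults.
A − B = 6 − 8 = -2.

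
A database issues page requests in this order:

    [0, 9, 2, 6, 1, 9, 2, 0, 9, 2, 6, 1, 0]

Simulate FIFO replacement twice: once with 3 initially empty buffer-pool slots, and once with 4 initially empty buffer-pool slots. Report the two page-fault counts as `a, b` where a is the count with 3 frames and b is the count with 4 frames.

10, 11

3 frames: F F F F F F F F . . F F . → 10 faults.
4 frames: F F F F F . . F F F F F F → 11 faults.
11 > 10: adding a frame increased faults — Belady's anomaly.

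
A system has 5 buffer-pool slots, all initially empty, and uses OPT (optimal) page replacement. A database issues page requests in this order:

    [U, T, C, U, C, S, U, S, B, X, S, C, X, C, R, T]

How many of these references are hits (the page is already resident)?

9

U -> fault, frames [U]
T -> fault, frames [U, T]
C -> fault, frames [U, T, C]
U -> hit
C -> hit
S -> fault, frames [U, T, C, S]
U -> hit
S -> hit
B -> fault, frames [U, T, C, S, B]
X -> fault, evict B, frames [U, T, C, S, X]
S -> hit
C -> hit
X -> hit
C -> hit
R -> fault, evict X, frames [U, T, C, S, R]
T -> hit
Hits: 9.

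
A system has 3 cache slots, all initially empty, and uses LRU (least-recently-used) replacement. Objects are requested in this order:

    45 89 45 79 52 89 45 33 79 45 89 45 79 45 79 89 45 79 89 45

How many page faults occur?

9

45: fault, frames {45}
89: fault, frames {45,89}
45: hit
79: fault, frames {89,45,79}
52: fault, evict 89, frames {45,79,52}
89: fault, evict 45, frames {79,52,89}
45: fault, evict 79, frames {52,89,45}
33: fault, evict 52, frames {89,45,33}
79: fault, evict 89, frames {45,33,79}
45: hit
89: fault, evict 33, frames {79,45,89}
45: hit
79: hit
45: hit
79: hit
89: hit
45: hit
79: hit
89: hit
45: hit
Page faults: 9.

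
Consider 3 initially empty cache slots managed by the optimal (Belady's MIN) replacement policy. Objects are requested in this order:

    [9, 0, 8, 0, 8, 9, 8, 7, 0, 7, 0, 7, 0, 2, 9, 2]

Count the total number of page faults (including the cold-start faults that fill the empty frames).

5

9: fault, frames [9]
0: fault, frames [9, 0]
8: fault, frames [9, 0, 8]
0: hit
8: hit
9: hit
8: hit
7: fault, evict 8, frames [9, 0, 7]
0: hit
7: hit
0: hit
7: hit
0: hit
2: fault, evict 7, frames [9, 0, 2]
9: hit
2: hit
Page faults: 5.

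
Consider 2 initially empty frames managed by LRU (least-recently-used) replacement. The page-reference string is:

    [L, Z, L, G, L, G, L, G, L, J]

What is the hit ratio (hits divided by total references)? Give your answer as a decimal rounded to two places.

L: miss, frames [L]
Z: miss, frames [L, Z]
L: hit
G: miss, evict Z, frames [L, G]
L: hit
G: hit
L: hit
G: hit
L: hit
J: miss, evict G, frames [L, J]
Hits: 6 of 10 references → 6/10 = 0.6000.

0.60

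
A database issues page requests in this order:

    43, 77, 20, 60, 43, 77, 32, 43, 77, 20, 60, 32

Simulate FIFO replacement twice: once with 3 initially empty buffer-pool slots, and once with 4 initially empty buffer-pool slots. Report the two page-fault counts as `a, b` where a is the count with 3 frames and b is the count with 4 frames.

3 frames: F F F F F F F . . F F . → 9 faults.
4 frames: F F F F . . F F F F F F → 10 faults.
10 > 9: adding a frame increased faults — Belady's anomaly.

9, 10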